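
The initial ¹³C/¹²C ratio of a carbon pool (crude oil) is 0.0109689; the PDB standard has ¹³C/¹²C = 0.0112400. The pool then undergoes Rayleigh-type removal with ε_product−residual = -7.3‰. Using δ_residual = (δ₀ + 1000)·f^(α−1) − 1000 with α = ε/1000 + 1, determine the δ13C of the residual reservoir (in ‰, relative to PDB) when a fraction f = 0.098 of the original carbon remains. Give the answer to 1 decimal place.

-7.4‰

δ₀ = (0.0109689/0.0112400 − 1)×1000 = (0.975881 − 1)×1000 = -24.119‰
α − 1 = ε/1000 = -0.0073
f^(α−1) = 0.098^(-0.0073) = 1.017101
δ_res = (-24.119 + 1000) × 1.017101 − 1000 = 992.569 − 1000 = -7.43‰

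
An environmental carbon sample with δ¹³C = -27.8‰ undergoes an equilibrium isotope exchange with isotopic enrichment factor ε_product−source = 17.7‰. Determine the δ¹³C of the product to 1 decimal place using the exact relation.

-10.6‰

To first order, δ_product ≈ δ_source + ε = -10.1‰.
Exactly, δ_product = (δ_source + 1000)·(ε/1000 + 1) − 1000.
δ_product = (-27.8 + 1000) × (17.7/1000 + 1) − 1000
δ_product = -10.59‰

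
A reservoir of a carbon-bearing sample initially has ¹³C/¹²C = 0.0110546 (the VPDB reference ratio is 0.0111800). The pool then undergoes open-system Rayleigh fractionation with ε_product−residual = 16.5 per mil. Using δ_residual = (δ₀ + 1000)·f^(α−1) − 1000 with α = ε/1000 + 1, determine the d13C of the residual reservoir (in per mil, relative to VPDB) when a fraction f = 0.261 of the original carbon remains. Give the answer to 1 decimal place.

-32.9 per mil

δ₀ = (0.0110546/0.0111800 − 1)×1000 = (0.988784 − 1)×1000 = -11.216 per mil
α − 1 = ε/1000 = 0.0165
f^(α−1) = 0.261^(0.0165) = 0.978080
δ_res = (-11.216 + 1000) × 0.978080 − 1000 = 967.110 − 1000 = -32.89 per mil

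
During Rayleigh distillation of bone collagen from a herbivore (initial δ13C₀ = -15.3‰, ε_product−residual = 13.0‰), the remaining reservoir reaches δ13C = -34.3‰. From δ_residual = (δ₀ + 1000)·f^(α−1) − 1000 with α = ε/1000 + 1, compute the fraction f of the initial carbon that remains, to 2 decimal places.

α − 1 = ε/1000 = 0.0130
(δ_res + 1000)/(δ₀ + 1000) = (-34.3 + 1000)/(-15.3 + 1000) = 965.7/984.7 = 0.980705
f = 0.980705^(1/0.0130) = exp(ln(0.980705)/0.0130) = exp(-0.01948/0.0130)
f = exp(-1.4988) = 0.2234

0.22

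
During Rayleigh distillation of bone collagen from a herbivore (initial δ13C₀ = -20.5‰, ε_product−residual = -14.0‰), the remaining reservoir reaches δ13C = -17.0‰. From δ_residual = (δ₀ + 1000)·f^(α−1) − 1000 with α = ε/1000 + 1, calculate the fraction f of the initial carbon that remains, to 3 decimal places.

0.775

α − 1 = ε/1000 = -0.0140
(δ_res + 1000)/(δ₀ + 1000) = (-17.0 + 1000)/(-20.5 + 1000) = 983.0/979.5 = 1.003573
f = 1.003573^(1/-0.0140) = exp(ln(1.003573)/-0.0140) = exp(0.00357/-0.0140)
f = exp(-0.2548) = 0.7751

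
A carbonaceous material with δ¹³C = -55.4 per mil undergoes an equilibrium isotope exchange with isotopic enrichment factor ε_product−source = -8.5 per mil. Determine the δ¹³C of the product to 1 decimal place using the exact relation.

-63.4 per mil

Exactly, δ_product = (δ_source + 1000)·(ε/1000 + 1) − 1000.
δ_product = (-55.4 + 1000) × (-8.5/1000 + 1) − 1000
δ_product = -63.43 per mil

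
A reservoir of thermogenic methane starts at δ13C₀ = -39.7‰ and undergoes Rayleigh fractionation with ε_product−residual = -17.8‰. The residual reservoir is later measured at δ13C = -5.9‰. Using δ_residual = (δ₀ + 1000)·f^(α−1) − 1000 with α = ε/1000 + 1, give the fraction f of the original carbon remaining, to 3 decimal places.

α − 1 = ε/1000 = -0.0178
(δ_res + 1000)/(δ₀ + 1000) = (-5.9 + 1000)/(-39.7 + 1000) = 994.1/960.3 = 1.035197
f = 1.035197^(1/-0.0178) = exp(ln(1.035197)/-0.0178) = exp(0.03459/-0.0178)
f = exp(-1.9434) = 0.1432

0.143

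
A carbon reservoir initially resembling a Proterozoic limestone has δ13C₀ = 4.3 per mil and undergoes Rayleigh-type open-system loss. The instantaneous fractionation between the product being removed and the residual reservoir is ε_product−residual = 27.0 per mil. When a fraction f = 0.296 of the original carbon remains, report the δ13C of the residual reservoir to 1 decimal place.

-28.2 per mil

Rayleigh residual: δ_res = (δ₀ + 1000)·f^(α−1) − 1000
α = ε/1000 + 1 = 1.02700, so α − 1 = 0.02700
f^(α−1) = 0.296^(0.02700) = 0.967665
δ_res = (4.3 + 1000) × 0.967665 − 1000 = 971.826 − 1000 = -28.17 per mil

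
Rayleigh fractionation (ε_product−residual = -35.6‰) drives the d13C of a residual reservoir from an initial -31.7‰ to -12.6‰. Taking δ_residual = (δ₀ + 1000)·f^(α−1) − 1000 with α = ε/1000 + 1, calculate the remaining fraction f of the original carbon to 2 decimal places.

α − 1 = ε/1000 = -0.0356
(δ_res + 1000)/(δ₀ + 1000) = (-12.6 + 1000)/(-31.7 + 1000) = 987.4/968.3 = 1.019725
f = 1.019725^(1/-0.0356) = exp(ln(1.019725)/-0.0356) = exp(0.01953/-0.0356)
f = exp(-0.5487) = 0.5777

0.58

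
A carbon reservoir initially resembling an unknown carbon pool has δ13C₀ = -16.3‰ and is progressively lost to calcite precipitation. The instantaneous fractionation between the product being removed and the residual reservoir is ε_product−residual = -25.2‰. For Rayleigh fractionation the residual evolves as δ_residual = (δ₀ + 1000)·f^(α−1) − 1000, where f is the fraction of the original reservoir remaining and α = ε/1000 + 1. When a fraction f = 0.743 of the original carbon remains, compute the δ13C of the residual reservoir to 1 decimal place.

Rayleigh residual: δ_res = (δ₀ + 1000)·f^(α−1) − 1000
α = ε/1000 + 1 = 0.97480, so α − 1 = -0.02520
f^(α−1) = 0.743^(-0.02520) = 1.007514
δ_res = (-16.3 + 1000) × 1.007514 − 1000 = 991.092 − 1000 = -8.91‰

-8.9‰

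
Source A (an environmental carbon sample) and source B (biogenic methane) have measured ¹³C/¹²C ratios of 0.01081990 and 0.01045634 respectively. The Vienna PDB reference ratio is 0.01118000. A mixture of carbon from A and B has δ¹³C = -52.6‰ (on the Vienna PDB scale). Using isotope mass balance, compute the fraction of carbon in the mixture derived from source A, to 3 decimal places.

0.373

δ_A = (0.01081990/0.01118000 − 1)×1000 = (0.967791 − 1)×1000 = -32.209‰
δ_B = (0.01045634/0.01118000 − 1)×1000 = (0.935272 − 1)×1000 = -64.728‰
f_A = (δ_mix − δ_B)/(δ_A − δ_B) = (-52.6 − (-64.728))/(-32.209 − (-64.728))
f_A = 12.128 / 32.519 = 0.3730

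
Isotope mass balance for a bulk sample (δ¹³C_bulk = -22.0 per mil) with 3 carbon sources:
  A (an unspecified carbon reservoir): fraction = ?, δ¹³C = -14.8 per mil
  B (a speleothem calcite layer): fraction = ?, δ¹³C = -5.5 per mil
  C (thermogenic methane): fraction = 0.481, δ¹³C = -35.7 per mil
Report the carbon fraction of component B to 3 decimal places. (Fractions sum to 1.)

Let f_B and f_A be the unknown fractions; fractions sum to 1 so f_B + f_A = 0.519.
Mass balance: Σ fᵢ·δᵢ = δ_bulk ⇒ f_B·(-5.5) + f_A·(-14.8) = -22.0 − (-17.172) = -4.828
Substitute f_A = 0.519 − f_B:
f_B·(-5.5 − -14.8) = -4.828 − 0.519×(-14.8) = 2.853
f_B = 2.853 / 9.3 = 0.3068

0.307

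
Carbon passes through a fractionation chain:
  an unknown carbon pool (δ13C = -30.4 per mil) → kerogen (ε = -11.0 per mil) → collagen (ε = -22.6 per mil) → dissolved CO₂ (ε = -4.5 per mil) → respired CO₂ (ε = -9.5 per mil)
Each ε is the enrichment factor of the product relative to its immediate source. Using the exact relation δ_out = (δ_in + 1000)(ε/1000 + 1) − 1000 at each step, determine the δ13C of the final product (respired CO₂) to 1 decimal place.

step 1: δ = (-30.40 + 1000)·(-11.0/1000 + 1) − 1000 = -41.07 per mil
step 2: δ = (-41.07 + 1000)·(-22.6/1000 + 1) − 1000 = -62.74 per mil
step 3: δ = (-62.74 + 1000)·(-4.5/1000 + 1) − 1000 = -66.96 per mil
step 4: δ = (-66.96 + 1000)·(-9.5/1000 + 1) − 1000 = -75.82 per mil

-75.8 per mil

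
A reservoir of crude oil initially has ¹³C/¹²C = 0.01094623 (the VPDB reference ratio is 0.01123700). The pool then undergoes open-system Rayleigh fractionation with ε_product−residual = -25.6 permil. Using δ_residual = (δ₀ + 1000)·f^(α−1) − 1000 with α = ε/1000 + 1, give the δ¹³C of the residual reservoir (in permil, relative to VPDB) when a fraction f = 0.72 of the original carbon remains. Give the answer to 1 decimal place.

-17.6 permil

δ₀ = (0.01094623/0.01123700 − 1)×1000 = (0.974124 − 1)×1000 = -25.876 permil
α − 1 = ε/1000 = -0.0256
f^(α−1) = 0.72^(-0.0256) = 1.008445
δ_res = (-25.876 + 1000) × 1.008445 − 1000 = 982.351 − 1000 = -17.65 permil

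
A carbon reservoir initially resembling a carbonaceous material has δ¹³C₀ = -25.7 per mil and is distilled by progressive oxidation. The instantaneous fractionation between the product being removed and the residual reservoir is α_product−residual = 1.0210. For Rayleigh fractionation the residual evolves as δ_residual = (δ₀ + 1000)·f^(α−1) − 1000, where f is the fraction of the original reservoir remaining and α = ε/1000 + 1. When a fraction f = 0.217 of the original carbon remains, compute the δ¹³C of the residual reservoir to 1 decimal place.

Rayleigh residual: δ_res = (δ₀ + 1000)·f^(α−1) − 1000
α − 1 = 0.02100
f^(α−1) = 0.217^(0.02100) = 0.968424
δ_res = (-25.7 + 1000) × 0.968424 − 1000 = 943.536 − 1000 = -56.46 per mil

-56.5 per mil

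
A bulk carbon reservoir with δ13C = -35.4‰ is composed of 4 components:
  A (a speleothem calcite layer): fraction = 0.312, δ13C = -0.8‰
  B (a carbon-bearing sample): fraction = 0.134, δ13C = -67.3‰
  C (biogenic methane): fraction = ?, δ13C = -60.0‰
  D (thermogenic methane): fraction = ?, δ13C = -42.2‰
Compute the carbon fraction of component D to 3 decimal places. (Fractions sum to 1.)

Let f_D and f_C be the unknown fractions; fractions sum to 1 so f_D + f_C = 0.554.
Mass balance: Σ fᵢ·δᵢ = δ_bulk ⇒ f_D·(-42.2) + f_C·(-60.0) = -35.4 − (-9.268) = -26.132
Substitute f_C = 0.554 − f_D:
f_D·(-42.2 − -60.0) = -26.132 − 0.554×(-60.0) = 7.108
f_D = 7.108 / 17.8 = 0.3993

0.399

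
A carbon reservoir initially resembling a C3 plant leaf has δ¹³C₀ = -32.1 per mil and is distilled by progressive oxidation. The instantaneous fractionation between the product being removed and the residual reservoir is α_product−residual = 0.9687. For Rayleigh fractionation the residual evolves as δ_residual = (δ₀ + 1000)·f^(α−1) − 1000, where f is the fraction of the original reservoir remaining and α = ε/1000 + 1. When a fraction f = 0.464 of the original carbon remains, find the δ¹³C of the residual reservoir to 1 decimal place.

Rayleigh residual: δ_res = (δ₀ + 1000)·f^(α−1) − 1000
α − 1 = -0.03130
f^(α−1) = 0.464^(-0.03130) = 1.024326
δ_res = (-32.1 + 1000) × 1.024326 − 1000 = 991.445 − 1000 = -8.56 per mil

-8.6 per mil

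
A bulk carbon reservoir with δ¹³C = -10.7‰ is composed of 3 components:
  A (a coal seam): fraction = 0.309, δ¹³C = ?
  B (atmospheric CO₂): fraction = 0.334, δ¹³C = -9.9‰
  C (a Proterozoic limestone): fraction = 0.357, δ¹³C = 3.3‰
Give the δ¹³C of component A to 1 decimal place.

Isotope mass balance: δ_bulk = Σ fᵢ·δᵢ.
-10.7 = 0.309×δ_A + 0.334×(-9.9) + 0.357×(3.3)
0.309·δ_A = -10.7 − (-2.129) = -8.571
δ_A = -8.571 / 0.309 = -27.74‰

-27.7‰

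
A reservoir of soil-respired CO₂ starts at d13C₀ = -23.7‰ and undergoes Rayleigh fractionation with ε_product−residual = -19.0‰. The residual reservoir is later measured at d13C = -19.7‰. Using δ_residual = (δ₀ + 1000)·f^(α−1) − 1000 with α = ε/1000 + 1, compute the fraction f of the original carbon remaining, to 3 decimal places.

α − 1 = ε/1000 = -0.0190
(δ_res + 1000)/(δ₀ + 1000) = (-19.7 + 1000)/(-23.7 + 1000) = 980.3/976.3 = 1.004097
f = 1.004097^(1/-0.0190) = exp(ln(1.004097)/-0.0190) = exp(0.00409/-0.0190)
f = exp(-0.2152) = 0.8064

0.806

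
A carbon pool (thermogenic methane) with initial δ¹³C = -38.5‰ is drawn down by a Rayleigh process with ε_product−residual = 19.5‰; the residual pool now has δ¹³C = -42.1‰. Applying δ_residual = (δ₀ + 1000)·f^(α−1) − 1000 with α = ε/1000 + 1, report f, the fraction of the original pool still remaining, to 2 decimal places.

0.83

α − 1 = ε/1000 = 0.0195
(δ_res + 1000)/(δ₀ + 1000) = (-42.1 + 1000)/(-38.5 + 1000) = 957.9/961.5 = 0.996256
f = 0.996256^(1/0.0195) = exp(ln(0.996256)/0.0195) = exp(-0.00375/0.0195)
f = exp(-0.1924) = 0.8250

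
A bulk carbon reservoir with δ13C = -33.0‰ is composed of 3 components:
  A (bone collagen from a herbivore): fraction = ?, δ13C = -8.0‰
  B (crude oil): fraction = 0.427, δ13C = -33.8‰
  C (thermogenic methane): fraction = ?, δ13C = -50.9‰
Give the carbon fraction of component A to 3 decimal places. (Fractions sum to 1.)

Let f_A and f_C be the unknown fractions; fractions sum to 1 so f_A + f_C = 0.573.
Mass balance: Σ fᵢ·δᵢ = δ_bulk ⇒ f_A·(-8.0) + f_C·(-50.9) = -33.0 − (-14.433) = -18.567
Substitute f_C = 0.573 − f_A:
f_A·(-8.0 − -50.9) = -18.567 − 0.573×(-50.9) = 10.598
f_A = 10.598 / 42.9 = 0.2470

0.247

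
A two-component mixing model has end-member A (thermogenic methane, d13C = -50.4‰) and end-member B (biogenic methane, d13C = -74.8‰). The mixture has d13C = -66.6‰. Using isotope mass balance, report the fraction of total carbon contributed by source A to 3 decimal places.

0.336

δ_mix = f_A·δ_A + (1 − f_A)·δ_B  ⇒  f_A = (δ_mix − δ_B)/(δ_A − δ_B)
f_A = (-66.6 − (-74.8)) / (-50.4 − (-74.8))
f_A = 8.2 / 24.4 = 0.3361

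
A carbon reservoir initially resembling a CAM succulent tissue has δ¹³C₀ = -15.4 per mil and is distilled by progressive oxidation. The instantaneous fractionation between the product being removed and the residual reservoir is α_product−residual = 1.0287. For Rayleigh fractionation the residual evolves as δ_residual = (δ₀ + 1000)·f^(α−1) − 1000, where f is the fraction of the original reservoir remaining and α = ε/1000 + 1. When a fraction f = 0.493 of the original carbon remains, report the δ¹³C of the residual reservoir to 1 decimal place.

-35.2 per mil

Rayleigh residual: δ_res = (δ₀ + 1000)·f^(α−1) − 1000
α − 1 = 0.02870
f^(α−1) = 0.493^(0.02870) = 0.979907
δ_res = (-15.4 + 1000) × 0.979907 − 1000 = 964.816 − 1000 = -35.18 per mil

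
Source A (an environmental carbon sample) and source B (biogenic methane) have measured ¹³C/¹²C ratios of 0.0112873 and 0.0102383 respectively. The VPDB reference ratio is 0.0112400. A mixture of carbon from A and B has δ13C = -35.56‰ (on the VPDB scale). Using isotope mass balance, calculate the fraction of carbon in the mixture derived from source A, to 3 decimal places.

δ_A = (0.0112873/0.0112400 − 1)×1000 = (1.004208 − 1)×1000 = 4.208‰
δ_B = (0.0102383/0.0112400 − 1)×1000 = (0.910881 − 1)×1000 = -89.119‰
f_A = (δ_mix − δ_B)/(δ_A − δ_B) = (-35.56 − (-89.119))/(4.208 − (-89.119))
f_A = 53.559 / 93.327 = 0.5739

0.574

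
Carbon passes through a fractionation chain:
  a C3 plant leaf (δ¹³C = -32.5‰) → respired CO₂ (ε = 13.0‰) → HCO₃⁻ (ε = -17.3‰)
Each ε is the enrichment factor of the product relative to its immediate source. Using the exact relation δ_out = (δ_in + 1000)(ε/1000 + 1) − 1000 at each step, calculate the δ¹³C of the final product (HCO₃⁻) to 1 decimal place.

step 1: δ = (-32.50 + 1000)·(13.0/1000 + 1) − 1000 = -19.92‰
step 2: δ = (-19.92 + 1000)·(-17.3/1000 + 1) − 1000 = -36.88‰

-36.9‰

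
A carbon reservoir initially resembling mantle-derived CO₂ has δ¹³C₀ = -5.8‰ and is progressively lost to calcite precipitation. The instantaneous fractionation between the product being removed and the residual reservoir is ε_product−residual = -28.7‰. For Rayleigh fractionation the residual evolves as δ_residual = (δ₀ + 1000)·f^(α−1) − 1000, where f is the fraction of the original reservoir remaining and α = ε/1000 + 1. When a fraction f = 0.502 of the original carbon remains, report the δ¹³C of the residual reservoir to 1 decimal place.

Rayleigh residual: δ_res = (δ₀ + 1000)·f^(α−1) − 1000
α = ε/1000 + 1 = 0.97130, so α − 1 = -0.02870
f^(α−1) = 0.502^(-0.02870) = 1.019976
δ_res = (-5.8 + 1000) × 1.019976 − 1000 = 1014.060 − 1000 = 14.06‰

14.1‰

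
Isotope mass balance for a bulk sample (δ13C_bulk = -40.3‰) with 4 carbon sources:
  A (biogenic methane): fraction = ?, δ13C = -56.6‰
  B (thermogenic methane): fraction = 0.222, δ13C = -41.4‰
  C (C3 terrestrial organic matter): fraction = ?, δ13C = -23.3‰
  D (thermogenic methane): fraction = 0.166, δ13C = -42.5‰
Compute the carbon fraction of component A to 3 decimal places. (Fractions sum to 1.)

Let f_A and f_C be the unknown fractions; fractions sum to 1 so f_A + f_C = 0.612.
Mass balance: Σ fᵢ·δᵢ = δ_bulk ⇒ f_A·(-56.6) + f_C·(-23.3) = -40.3 − (-16.246) = -24.054
Substitute f_C = 0.612 − f_A:
f_A·(-56.6 − -23.3) = -24.054 − 0.612×(-23.3) = -9.795
f_A = -9.795 / -33.3 = 0.2941

0.294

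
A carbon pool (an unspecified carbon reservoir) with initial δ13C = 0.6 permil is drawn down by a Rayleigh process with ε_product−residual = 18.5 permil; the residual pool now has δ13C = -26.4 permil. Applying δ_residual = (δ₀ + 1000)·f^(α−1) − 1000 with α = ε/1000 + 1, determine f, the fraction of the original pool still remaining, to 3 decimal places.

0.228

α − 1 = ε/1000 = 0.0185
(δ_res + 1000)/(δ₀ + 1000) = (-26.4 + 1000)/(0.6 + 1000) = 973.6/1000.6 = 0.973016
f = 0.973016^(1/0.0185) = exp(ln(0.973016)/0.0185) = exp(-0.02735/0.0185)
f = exp(-1.4786) = 0.2280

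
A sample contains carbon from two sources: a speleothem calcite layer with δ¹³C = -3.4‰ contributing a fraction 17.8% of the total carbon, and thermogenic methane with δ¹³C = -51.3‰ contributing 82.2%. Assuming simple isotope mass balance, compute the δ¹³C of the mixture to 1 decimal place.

δ_mix = f_A·δ_A + f_B·δ_B
δ_mix = 0.178 × (-3.4) + 0.822 × (-51.3)
δ_mix = -0.61 + -42.17 = -42.77‰

-42.8‰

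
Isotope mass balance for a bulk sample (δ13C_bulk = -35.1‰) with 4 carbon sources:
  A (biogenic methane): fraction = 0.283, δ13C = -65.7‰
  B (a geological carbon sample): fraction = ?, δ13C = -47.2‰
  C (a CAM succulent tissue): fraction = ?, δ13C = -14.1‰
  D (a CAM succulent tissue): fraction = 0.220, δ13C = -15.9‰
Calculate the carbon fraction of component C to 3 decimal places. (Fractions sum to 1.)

Let f_C and f_B be the unknown fractions; fractions sum to 1 so f_C + f_B = 0.497.
Mass balance: Σ fᵢ·δᵢ = δ_bulk ⇒ f_C·(-14.1) + f_B·(-47.2) = -35.1 − (-22.091) = -13.009
Substitute f_B = 0.497 − f_C:
f_C·(-14.1 − -47.2) = -13.009 − 0.497×(-47.2) = 10.450
f_C = 10.450 / 33.1 = 0.3157

0.316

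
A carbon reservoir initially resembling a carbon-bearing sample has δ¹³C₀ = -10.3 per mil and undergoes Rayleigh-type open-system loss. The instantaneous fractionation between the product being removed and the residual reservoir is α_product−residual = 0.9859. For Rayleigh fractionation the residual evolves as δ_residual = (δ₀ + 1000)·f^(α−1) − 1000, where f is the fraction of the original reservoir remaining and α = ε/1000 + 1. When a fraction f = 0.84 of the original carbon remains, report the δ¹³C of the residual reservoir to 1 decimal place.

Rayleigh residual: δ_res = (δ₀ + 1000)·f^(α−1) − 1000
α − 1 = -0.01410
f^(α−1) = 0.84^(-0.01410) = 1.002461
δ_res = (-10.3 + 1000) × 1.002461 − 1000 = 992.136 − 1000 = -7.86 per mil

-7.9 per mil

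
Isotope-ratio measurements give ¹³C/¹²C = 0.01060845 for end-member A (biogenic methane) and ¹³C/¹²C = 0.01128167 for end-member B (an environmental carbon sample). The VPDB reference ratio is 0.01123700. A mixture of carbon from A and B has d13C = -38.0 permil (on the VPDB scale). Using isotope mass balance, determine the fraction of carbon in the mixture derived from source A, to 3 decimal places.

0.701

δ_A = (0.01060845/0.01123700 − 1)×1000 = (0.944064 − 1)×1000 = -55.936 permil
δ_B = (0.01128167/0.01123700 − 1)×1000 = (1.003975 − 1)×1000 = 3.975 permil
f_A = (δ_mix − δ_B)/(δ_A − δ_B) = (-38.0 − (3.975))/(-55.936 − (3.975))
f_A = -41.975 / -59.911 = 0.7006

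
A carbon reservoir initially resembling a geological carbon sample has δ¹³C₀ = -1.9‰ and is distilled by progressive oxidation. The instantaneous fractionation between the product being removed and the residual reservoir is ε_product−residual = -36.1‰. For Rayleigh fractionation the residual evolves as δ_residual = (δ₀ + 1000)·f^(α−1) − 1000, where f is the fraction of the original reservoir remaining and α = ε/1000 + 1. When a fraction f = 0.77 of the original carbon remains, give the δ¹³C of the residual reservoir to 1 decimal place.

Rayleigh residual: δ_res = (δ₀ + 1000)·f^(α−1) − 1000
α = ε/1000 + 1 = 0.96390, so α − 1 = -0.03610
f^(α−1) = 0.77^(-0.03610) = 1.009480
δ_res = (-1.9 + 1000) × 1.009480 − 1000 = 1007.562 − 1000 = 7.56‰

7.6‰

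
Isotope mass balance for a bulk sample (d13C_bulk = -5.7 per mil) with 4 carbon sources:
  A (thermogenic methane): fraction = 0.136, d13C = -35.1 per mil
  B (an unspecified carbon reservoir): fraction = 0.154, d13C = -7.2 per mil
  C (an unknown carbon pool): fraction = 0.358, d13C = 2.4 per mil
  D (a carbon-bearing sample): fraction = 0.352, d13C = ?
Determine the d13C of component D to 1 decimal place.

-1.9 per mil

Isotope mass balance: δ_bulk = Σ fᵢ·δᵢ.
-5.7 = 0.136×(-35.1) + 0.154×(-7.2) + 0.358×(2.4) + 0.352×δ_D
0.352·δ_D = -5.7 − (-5.023) = -0.677
δ_D = -0.677 / 0.352 = -1.92 per mil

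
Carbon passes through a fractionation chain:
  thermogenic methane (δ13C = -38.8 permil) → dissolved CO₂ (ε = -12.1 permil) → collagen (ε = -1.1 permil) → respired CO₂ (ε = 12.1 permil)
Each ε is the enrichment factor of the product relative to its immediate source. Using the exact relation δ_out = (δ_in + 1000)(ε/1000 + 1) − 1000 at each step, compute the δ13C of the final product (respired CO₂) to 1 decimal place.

step 1: δ = (-38.80 + 1000)·(-12.1/1000 + 1) − 1000 = -50.43 permil
step 2: δ = (-50.43 + 1000)·(-1.1/1000 + 1) − 1000 = -51.48 permil
step 3: δ = (-51.48 + 1000)·(12.1/1000 + 1) − 1000 = -40.00 permil

-40.0 permil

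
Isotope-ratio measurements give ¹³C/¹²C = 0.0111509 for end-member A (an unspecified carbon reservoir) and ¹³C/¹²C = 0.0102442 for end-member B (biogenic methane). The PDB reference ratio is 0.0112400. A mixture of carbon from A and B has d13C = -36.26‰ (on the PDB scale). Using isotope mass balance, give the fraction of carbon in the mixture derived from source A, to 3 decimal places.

δ_A = (0.0111509/0.0112400 − 1)×1000 = (0.992073 − 1)×1000 = -7.927‰
δ_B = (0.0102442/0.0112400 − 1)×1000 = (0.911406 − 1)×1000 = -88.594‰
f_A = (δ_mix − δ_B)/(δ_A − δ_B) = (-36.26 − (-88.594))/(-7.927 − (-88.594))
f_A = 52.334 / 80.667 = 0.6488

0.649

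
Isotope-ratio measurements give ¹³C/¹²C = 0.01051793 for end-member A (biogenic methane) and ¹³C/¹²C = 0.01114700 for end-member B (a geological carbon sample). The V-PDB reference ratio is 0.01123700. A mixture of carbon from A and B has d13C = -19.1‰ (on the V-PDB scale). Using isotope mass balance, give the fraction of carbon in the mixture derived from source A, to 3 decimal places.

δ_A = (0.01051793/0.01123700 − 1)×1000 = (0.936009 − 1)×1000 = -63.991‰
δ_B = (0.01114700/0.01123700 − 1)×1000 = (0.991991 − 1)×1000 = -8.009‰
f_A = (δ_mix − δ_B)/(δ_A − δ_B) = (-19.1 − (-8.009))/(-63.991 − (-8.009))
f_A = -11.091 / -55.982 = 0.1981

0.198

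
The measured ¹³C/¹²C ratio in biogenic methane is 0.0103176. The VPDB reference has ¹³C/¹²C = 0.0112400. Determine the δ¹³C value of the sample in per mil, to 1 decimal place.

δ¹³C = (R_sample / R_standard − 1) × 1000
R_sample / R_standard = 0.0103176 / 0.0112400 = 0.917936
δ¹³C = (0.917936 − 1) × 1000 = -82.06 per mil

-82.1 per mil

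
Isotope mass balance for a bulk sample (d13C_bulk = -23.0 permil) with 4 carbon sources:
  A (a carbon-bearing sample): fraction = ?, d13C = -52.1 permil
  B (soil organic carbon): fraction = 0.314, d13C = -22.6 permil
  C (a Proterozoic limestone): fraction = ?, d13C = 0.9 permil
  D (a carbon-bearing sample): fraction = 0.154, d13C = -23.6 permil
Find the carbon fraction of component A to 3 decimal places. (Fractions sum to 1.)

Let f_A and f_C be the unknown fractions; fractions sum to 1 so f_A + f_C = 0.532.
Mass balance: Σ fᵢ·δᵢ = δ_bulk ⇒ f_A·(-52.1) + f_C·(0.9) = -23.0 − (-10.731) = -12.269
Substitute f_C = 0.532 − f_A:
f_A·(-52.1 − 0.9) = -12.269 − 0.532×(0.9) = -12.748
f_A = -12.748 / -53.0 = 0.2405

0.241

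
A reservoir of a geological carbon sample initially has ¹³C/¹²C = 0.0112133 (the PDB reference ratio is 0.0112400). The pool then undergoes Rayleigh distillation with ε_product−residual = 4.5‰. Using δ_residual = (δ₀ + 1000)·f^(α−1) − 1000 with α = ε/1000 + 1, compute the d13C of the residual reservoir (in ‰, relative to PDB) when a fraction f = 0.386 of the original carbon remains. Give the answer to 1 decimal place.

-6.6‰

δ₀ = (0.0112133/0.0112400 − 1)×1000 = (0.997625 − 1)×1000 = -2.375‰
α − 1 = ε/1000 = 0.0045
f^(α−1) = 0.386^(0.0045) = 0.995726
δ_res = (-2.375 + 1000) × 0.995726 − 1000 = 993.360 − 1000 = -6.64‰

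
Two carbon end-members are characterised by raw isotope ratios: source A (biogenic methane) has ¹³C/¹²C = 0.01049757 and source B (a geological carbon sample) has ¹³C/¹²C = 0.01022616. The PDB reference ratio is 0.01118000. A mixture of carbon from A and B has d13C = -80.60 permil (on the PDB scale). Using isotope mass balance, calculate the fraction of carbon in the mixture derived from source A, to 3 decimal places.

0.194

δ_A = (0.01049757/0.01118000 − 1)×1000 = (0.938960 − 1)×1000 = -61.040 permil
δ_B = (0.01022616/0.01118000 − 1)×1000 = (0.914683 − 1)×1000 = -85.317 permil
f_A = (δ_mix − δ_B)/(δ_A − δ_B) = (-80.60 − (-85.317))/(-61.040 − (-85.317))
f_A = 4.717 / 24.276 = 0.1943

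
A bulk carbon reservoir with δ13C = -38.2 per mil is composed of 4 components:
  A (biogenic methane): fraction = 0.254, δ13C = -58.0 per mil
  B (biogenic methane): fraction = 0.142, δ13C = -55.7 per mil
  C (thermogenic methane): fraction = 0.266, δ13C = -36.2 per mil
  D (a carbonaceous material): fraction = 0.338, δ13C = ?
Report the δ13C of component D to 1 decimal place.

-17.5 per mil

Isotope mass balance: δ_bulk = Σ fᵢ·δᵢ.
-38.2 = 0.254×(-58.0) + 0.142×(-55.7) + 0.266×(-36.2) + 0.338×δ_D
0.338·δ_D = -38.2 − (-32.271) = -5.929
δ_D = -5.929 / 0.338 = -17.54 per mil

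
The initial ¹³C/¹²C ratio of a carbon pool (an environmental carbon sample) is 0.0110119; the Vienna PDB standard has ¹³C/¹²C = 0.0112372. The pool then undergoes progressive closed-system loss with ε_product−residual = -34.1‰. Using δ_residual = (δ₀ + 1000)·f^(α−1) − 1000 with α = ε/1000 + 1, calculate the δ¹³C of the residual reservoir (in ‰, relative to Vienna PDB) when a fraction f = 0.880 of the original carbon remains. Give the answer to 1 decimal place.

-15.8‰

δ₀ = (0.0110119/0.0112372 − 1)×1000 = (0.979951 − 1)×1000 = -20.049‰
α − 1 = ε/1000 = -0.0341
f^(α−1) = 0.880^(-0.0341) = 1.004369
δ_res = (-20.049 + 1000) × 1.004369 − 1000 = 984.232 − 1000 = -15.77‰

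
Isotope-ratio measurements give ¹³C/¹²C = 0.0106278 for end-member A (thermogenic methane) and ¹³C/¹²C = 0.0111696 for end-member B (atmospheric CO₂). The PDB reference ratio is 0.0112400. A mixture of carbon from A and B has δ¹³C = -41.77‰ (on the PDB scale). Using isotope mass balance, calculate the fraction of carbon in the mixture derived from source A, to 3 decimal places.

0.737

δ_A = (0.0106278/0.0112400 − 1)×1000 = (0.945534 − 1)×1000 = -54.466‰
δ_B = (0.0111696/0.0112400 − 1)×1000 = (0.993737 − 1)×1000 = -6.263‰
f_A = (δ_mix − δ_B)/(δ_A − δ_B) = (-41.77 − (-6.263))/(-54.466 − (-6.263))
f_A = -35.507 / -48.203 = 0.7366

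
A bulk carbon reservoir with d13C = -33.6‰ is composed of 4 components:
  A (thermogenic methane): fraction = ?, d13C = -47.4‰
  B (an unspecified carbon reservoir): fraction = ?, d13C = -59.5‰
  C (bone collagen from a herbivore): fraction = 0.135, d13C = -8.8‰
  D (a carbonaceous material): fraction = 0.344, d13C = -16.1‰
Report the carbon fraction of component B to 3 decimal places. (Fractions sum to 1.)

Let f_B and f_A be the unknown fractions; fractions sum to 1 so f_B + f_A = 0.521.
Mass balance: Σ fᵢ·δᵢ = δ_bulk ⇒ f_B·(-59.5) + f_A·(-47.4) = -33.6 − (-6.726) = -26.874
Substitute f_A = 0.521 − f_B:
f_B·(-59.5 − -47.4) = -26.874 − 0.521×(-47.4) = -2.178
f_B = -2.178 / -12.1 = 0.1800

0.180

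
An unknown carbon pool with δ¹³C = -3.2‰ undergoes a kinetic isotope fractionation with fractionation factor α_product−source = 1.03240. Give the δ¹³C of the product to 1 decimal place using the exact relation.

29.1‰

δ_product = (δ_source + 1000)·α − 1000
δ_product = (-3.2 + 1000) × 1.03240 − 1000
δ_product = 1029.096 − 1000 = 29.10‰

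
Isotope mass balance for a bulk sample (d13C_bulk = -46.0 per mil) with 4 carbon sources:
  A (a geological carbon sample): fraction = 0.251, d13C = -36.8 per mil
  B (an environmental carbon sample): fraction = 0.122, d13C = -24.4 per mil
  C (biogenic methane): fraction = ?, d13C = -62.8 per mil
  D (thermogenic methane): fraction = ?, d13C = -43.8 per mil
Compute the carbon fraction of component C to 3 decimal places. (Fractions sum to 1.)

0.333

Let f_C and f_D be the unknown fractions; fractions sum to 1 so f_C + f_D = 0.627.
Mass balance: Σ fᵢ·δᵢ = δ_bulk ⇒ f_C·(-62.8) + f_D·(-43.8) = -46.0 − (-12.214) = -33.786
Substitute f_D = 0.627 − f_C:
f_C·(-62.8 − -43.8) = -33.786 − 0.627×(-43.8) = -6.324
f_C = -6.324 / -19.0 = 0.3328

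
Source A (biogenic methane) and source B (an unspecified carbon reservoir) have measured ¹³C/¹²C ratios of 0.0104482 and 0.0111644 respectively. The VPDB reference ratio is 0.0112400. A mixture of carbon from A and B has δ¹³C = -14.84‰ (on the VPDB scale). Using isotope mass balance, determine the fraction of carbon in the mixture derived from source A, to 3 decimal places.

δ_A = (0.0104482/0.0112400 − 1)×1000 = (0.929555 − 1)×1000 = -70.445‰
δ_B = (0.0111644/0.0112400 − 1)×1000 = (0.993274 − 1)×1000 = -6.726‰
f_A = (δ_mix − δ_B)/(δ_A − δ_B) = (-14.84 − (-6.726))/(-70.445 − (-6.726))
f_A = -8.114 / -63.719 = 0.1273

0.127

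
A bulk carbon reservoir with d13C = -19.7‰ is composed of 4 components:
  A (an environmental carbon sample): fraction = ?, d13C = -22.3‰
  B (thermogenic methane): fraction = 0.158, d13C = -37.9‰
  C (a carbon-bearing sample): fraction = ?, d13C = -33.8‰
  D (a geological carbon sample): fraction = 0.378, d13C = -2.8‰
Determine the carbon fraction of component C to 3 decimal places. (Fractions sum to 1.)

0.201

Let f_C and f_A be the unknown fractions; fractions sum to 1 so f_C + f_A = 0.464.
Mass balance: Σ fᵢ·δᵢ = δ_bulk ⇒ f_C·(-33.8) + f_A·(-22.3) = -19.7 − (-7.047) = -12.653
Substitute f_A = 0.464 − f_C:
f_C·(-33.8 − -22.3) = -12.653 − 0.464×(-22.3) = -2.306
f_C = -2.306 / -11.5 = 0.2005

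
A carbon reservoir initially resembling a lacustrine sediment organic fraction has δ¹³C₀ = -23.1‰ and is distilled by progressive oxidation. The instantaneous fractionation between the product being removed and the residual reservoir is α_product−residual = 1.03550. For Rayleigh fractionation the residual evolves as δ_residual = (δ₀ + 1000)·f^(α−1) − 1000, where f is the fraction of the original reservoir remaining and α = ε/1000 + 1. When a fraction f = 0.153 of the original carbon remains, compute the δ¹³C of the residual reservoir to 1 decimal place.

-86.1‰

Rayleigh residual: δ_res = (δ₀ + 1000)·f^(α−1) − 1000
α − 1 = 0.03550
f^(α−1) = 0.153^(0.03550) = 0.935527
δ_res = (-23.1 + 1000) × 0.935527 − 1000 = 913.917 − 1000 = -86.08‰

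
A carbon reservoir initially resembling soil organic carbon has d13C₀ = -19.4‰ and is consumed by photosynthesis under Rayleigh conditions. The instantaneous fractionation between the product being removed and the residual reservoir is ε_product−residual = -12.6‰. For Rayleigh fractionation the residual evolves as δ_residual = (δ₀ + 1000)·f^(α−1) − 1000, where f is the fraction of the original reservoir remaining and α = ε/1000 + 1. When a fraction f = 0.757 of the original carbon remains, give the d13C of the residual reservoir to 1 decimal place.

-16.0‰

Rayleigh residual: δ_res = (δ₀ + 1000)·f^(α−1) − 1000
α = ε/1000 + 1 = 0.98740, so α − 1 = -0.01260
f^(α−1) = 0.757^(-0.01260) = 1.003514
δ_res = (-19.4 + 1000) × 1.003514 − 1000 = 984.046 − 1000 = -15.95‰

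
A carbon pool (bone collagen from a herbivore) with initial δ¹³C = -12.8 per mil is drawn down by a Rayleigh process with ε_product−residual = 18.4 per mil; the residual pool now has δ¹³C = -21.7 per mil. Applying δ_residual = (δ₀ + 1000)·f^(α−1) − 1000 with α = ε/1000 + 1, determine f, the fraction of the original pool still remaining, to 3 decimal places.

0.611

α − 1 = ε/1000 = 0.0184
(δ_res + 1000)/(δ₀ + 1000) = (-21.7 + 1000)/(-12.8 + 1000) = 978.3/987.2 = 0.990985
f = 0.990985^(1/0.0184) = exp(ln(0.990985)/0.0184) = exp(-0.00906/0.0184)
f = exp(-0.4922) = 0.6113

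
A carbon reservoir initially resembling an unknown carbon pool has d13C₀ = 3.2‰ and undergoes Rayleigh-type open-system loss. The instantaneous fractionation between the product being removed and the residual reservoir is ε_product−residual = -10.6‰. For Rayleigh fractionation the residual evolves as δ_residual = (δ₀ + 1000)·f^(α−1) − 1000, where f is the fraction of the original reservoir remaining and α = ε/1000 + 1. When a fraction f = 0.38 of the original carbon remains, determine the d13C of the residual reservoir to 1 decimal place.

Rayleigh residual: δ_res = (δ₀ + 1000)·f^(α−1) − 1000
α = ε/1000 + 1 = 0.98940, so α − 1 = -0.01060
f^(α−1) = 0.38^(-0.01060) = 1.010309
δ_res = (3.2 + 1000) × 1.010309 − 1000 = 1013.542 − 1000 = 13.54‰

13.5‰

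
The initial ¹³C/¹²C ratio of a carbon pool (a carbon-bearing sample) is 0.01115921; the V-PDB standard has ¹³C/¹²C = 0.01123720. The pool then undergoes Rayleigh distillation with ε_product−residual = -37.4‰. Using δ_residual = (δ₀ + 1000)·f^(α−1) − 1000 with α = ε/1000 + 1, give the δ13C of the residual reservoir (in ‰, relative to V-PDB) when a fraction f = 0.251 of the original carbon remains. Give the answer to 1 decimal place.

δ₀ = (0.01115921/0.01123720 − 1)×1000 = (0.993060 − 1)×1000 = -6.940‰
α − 1 = ε/1000 = -0.0374
f^(α−1) = 0.251^(-0.0374) = 1.053058
δ_res = (-6.940 + 1000) × 1.053058 − 1000 = 1045.749 − 1000 = 45.75‰

45.7‰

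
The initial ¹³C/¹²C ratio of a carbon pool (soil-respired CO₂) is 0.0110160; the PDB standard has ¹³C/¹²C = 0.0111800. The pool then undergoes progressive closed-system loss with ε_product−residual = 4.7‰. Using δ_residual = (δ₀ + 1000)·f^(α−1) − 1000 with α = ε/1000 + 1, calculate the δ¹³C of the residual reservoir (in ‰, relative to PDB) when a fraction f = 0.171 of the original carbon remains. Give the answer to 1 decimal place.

δ₀ = (0.0110160/0.0111800 − 1)×1000 = (0.985331 − 1)×1000 = -14.669‰
α − 1 = ε/1000 = 0.0047
f^(α−1) = 0.171^(0.0047) = 0.991734
δ_res = (-14.669 + 1000) × 0.991734 − 1000 = 977.186 − 1000 = -22.81‰

-22.8‰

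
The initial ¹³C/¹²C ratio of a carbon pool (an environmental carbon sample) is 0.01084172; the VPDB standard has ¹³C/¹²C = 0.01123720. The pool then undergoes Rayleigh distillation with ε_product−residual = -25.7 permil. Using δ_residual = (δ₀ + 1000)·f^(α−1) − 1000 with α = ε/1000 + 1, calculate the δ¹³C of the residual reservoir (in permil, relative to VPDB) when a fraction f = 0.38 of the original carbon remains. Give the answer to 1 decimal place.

δ₀ = (0.01084172/0.01123720 − 1)×1000 = (0.964806 − 1)×1000 = -35.194 permil
α − 1 = ε/1000 = -0.0257
f^(α−1) = 0.38^(-0.0257) = 1.025179
δ_res = (-35.194 + 1000) × 1.025179 − 1000 = 989.099 − 1000 = -10.90 permil

-10.9 permil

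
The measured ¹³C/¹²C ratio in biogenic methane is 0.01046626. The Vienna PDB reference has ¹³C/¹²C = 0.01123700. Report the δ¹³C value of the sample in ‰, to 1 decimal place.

δ¹³C = (R_sample / R_standard − 1) × 1000
R_sample / R_standard = 0.01046626 / 0.01123700 = 0.931411
δ¹³C = (0.931411 − 1) × 1000 = -68.59‰

-68.6‰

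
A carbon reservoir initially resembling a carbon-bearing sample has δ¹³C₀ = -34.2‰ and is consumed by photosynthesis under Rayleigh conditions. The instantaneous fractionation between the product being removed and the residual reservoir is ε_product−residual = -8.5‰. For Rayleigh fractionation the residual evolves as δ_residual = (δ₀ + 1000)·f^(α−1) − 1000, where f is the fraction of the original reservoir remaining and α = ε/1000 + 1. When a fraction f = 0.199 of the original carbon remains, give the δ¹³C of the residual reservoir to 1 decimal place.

-20.9‰

Rayleigh residual: δ_res = (δ₀ + 1000)·f^(α−1) − 1000
α = ε/1000 + 1 = 0.99150, so α − 1 = -0.00850
f^(α−1) = 0.199^(-0.00850) = 1.013817
δ_res = (-34.2 + 1000) × 1.013817 − 1000 = 979.145 − 1000 = -20.86‰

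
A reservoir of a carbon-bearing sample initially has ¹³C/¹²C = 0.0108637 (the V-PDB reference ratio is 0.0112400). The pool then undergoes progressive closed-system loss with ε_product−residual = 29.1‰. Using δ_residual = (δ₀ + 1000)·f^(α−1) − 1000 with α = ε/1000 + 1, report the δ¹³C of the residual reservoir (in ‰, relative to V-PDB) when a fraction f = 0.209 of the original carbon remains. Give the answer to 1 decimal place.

δ₀ = (0.0108637/0.0112400 − 1)×1000 = (0.966521 − 1)×1000 = -33.479‰
α − 1 = ε/1000 = 0.0291
f^(α−1) = 0.209^(0.0291) = 0.955468
δ_res = (-33.479 + 1000) × 0.955468 − 1000 = 923.480 − 1000 = -76.52‰

-76.5‰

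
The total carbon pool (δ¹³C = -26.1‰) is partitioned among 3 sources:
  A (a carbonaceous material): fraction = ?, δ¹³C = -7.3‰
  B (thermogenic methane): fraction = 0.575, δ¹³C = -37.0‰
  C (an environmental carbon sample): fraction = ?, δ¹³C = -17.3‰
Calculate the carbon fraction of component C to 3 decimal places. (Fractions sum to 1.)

0.172

Let f_C and f_A be the unknown fractions; fractions sum to 1 so f_C + f_A = 0.425.
Mass balance: Σ fᵢ·δᵢ = δ_bulk ⇒ f_C·(-17.3) + f_A·(-7.3) = -26.1 − (-21.275) = -4.825
Substitute f_A = 0.425 − f_C:
f_C·(-17.3 − -7.3) = -4.825 − 0.425×(-7.3) = -1.723
f_C = -1.723 / -10.0 = 0.1723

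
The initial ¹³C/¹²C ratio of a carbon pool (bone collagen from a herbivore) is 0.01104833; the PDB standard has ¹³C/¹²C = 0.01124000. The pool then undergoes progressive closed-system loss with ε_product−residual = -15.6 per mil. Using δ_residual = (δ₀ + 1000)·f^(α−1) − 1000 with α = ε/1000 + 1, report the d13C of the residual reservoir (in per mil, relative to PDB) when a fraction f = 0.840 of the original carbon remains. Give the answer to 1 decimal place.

-14.4 per mil

δ₀ = (0.01104833/0.01124000 − 1)×1000 = (0.982948 − 1)×1000 = -17.052 per mil
α − 1 = ε/1000 = -0.0156
f^(α−1) = 0.840^(-0.0156) = 1.002724
δ_res = (-17.052 + 1000) × 1.002724 − 1000 = 985.625 − 1000 = -14.38 per mil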